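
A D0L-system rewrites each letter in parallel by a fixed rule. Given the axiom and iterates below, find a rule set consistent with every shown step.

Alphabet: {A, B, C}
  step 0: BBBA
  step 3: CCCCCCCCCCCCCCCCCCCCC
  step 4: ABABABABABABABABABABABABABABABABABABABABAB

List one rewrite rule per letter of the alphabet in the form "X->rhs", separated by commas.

  step 3 ⇒ step 4: CCCCCCCCCCCCCCCCCCCCC ⇒ AB·AB·AB·AB·AB·AB·AB·AB·AB·AB·AB·AB·AB·AB·AB·AB·AB·AB·AB·AB·AB
    C ↦ AB
    A ↦ C  (constrained at step 0)
    B ↦ CC  (constrained at step 0)

A->C, B->CC, C->AB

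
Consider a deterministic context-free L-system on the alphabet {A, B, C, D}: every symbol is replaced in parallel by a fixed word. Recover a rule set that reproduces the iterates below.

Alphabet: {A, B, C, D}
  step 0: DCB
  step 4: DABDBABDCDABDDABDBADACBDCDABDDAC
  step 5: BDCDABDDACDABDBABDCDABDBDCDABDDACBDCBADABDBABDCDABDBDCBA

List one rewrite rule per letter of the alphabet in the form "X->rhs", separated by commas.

  step 4 ⇒ step 5: DABDBABDCDABDDABDBADACBDCDABDDAC ⇒ BD·C·DA·BD·DA·C·DA·BD·BA·BD·C·DA·BD·BD·C·DA·BD·DA·C·BD·C·BA·DA·BD·BA·BD·C·DA·BD·BD·C·BA
    A ↦ C
    B ↦ DA
    C ↦ BA
    D ↦ BD

A->C, B->DA, C->BA, D->BD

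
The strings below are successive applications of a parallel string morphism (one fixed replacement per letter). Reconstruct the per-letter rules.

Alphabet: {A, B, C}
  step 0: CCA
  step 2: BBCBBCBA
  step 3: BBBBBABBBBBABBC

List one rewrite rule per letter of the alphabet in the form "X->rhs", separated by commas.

  step 2 ⇒ step 3: BBCBBCBA ⇒ BB·BB·BA·BB·BB·BA·BB·C
    A ↦ C
    B ↦ BB
    C ↦ BA

A->C, B->BB, C->BA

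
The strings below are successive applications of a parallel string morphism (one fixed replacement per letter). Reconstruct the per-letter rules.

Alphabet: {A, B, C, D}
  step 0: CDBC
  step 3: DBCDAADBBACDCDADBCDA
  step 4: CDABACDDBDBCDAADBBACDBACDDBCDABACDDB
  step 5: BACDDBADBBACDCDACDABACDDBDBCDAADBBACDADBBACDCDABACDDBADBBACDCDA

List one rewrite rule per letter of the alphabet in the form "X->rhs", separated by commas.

A->DB, B->A, C->BA, D->CD

  step 4 ⇒ step 5: CDABACDDBDBCDAADBBACDBACDDBCDABACDDB ⇒ BA·CD·DB·A·DB·BA·CD·CD·A·CD·A·BA·CD·DB·DB·CD·A·A·DB·BA·CD·A·DB·BA·CD·CD·A·BA·CD·DB·A·DB·BA·CD·CD·A
    A ↦ DB
    B ↦ A
    C ↦ BA
    D ↦ CD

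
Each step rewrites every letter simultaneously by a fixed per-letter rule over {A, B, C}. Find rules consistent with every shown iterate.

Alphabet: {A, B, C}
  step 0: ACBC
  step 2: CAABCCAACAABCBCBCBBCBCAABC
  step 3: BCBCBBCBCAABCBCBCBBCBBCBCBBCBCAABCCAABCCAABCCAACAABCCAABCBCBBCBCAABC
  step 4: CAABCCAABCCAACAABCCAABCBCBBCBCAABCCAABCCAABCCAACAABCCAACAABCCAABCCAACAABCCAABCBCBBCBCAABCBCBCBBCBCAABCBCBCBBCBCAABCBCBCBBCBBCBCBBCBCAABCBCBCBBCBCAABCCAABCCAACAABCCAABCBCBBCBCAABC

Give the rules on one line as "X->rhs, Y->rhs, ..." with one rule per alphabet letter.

A->BCB, B->CAA, C->BC

  step 3 ⇒ step 4: BCBCBBCBCAABCBCBCBBCBBCBCBBCBCAABCCAABCCAABCCAACAABCCAABCBCBBCBCAABC ⇒ CAA·BC·CAA·BC·CAA·CAA·BC·CAA·BC·BCB·BCB·CAA·BC·CAA·BC·CAA·BC·CAA·CAA·BC·CAA·CAA·BC·CAA·BC·CAA·CAA·BC·CAA·BC·BCB·BCB·CAA·BC·BC·BCB·BCB·CAA·BC·BC·BCB·BCB·CAA·BC·BC·BCB·BCB·BC·BCB·BCB·CAA·BC·BC·BCB·BCB·CAA·BC·CAA·BC·CAA·CAA·BC·CAA·BC·BCB·BCB·CAA·BC
    A ↦ BCB
    B ↦ CAA
    C ↦ BC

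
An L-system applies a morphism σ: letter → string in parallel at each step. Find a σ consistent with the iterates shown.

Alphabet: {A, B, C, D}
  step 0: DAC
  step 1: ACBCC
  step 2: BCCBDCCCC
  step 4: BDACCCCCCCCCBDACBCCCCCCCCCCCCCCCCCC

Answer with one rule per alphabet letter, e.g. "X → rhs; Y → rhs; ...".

  step 1 ⇒ step 2: ACBCC ⇒ B·CC·BD·CC·CC
    A ↦ B
    B ↦ BD
    C ↦ CC
  step 0 ⇒ step 1: DAC ⇒ AC·B·CC
    D ↦ AC

A->B, B->BD, C->CC, D->AC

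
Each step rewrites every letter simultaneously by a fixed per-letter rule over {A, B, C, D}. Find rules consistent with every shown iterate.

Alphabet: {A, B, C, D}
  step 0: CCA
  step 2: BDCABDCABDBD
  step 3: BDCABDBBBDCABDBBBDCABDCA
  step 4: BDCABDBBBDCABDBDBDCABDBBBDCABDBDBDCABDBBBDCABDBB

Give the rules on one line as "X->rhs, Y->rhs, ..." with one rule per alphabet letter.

  step 3 ⇒ step 4: BDCABDBBBDCABDBBBDCABDCA ⇒ BD·CA·BD·BB·BD·CA·BD·BD·BD·CA·BD·BB·BD·CA·BD·BD·BD·CA·BD·BB·BD·CA·BD·BB
    A ↦ BB
    B ↦ BD
    C ↦ BD
    D ↦ CA

A->BB, B->BD, C->BD, D->CA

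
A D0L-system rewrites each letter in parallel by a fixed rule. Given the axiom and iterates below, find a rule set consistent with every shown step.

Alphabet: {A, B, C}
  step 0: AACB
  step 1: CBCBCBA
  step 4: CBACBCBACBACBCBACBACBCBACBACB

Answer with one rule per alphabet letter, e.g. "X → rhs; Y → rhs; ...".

A->CB, B->A, C->CB

  step 0 ⇒ step 1: AACB ⇒ CB·CB·CB·A
    A ↦ CB
    B ↦ A
    C ↦ CB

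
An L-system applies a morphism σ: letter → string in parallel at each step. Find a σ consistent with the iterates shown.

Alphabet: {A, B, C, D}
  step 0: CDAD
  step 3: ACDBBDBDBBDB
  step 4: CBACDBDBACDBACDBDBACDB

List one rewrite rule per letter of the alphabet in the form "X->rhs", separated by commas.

  step 3 ⇒ step 4: ACDBBDBDBBDB ⇒ C·B·AC·DB·DB·AC·DB·AC·DB·DB·AC·DB
    A ↦ C
    B ↦ DB
    C ↦ B
    D ↦ AC

A->C, B->DB, C->B, D->AC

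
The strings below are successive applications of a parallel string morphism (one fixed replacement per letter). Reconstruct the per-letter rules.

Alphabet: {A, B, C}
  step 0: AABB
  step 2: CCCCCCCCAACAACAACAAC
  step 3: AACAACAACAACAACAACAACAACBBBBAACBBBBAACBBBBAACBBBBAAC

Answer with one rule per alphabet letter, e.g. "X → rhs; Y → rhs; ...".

A->BB, B->CC, C->AAC

  step 2 ⇒ step 3: CCCCCCCCAACAACAACAAC ⇒ AAC·AAC·AAC·AAC·AAC·AAC·AAC·AAC·BB·BB·AAC·BB·BB·AAC·BB·BB·AAC·BB·BB·AAC
    A ↦ BB
    C ↦ AAC
    B ↦ CC  (constrained at step 0)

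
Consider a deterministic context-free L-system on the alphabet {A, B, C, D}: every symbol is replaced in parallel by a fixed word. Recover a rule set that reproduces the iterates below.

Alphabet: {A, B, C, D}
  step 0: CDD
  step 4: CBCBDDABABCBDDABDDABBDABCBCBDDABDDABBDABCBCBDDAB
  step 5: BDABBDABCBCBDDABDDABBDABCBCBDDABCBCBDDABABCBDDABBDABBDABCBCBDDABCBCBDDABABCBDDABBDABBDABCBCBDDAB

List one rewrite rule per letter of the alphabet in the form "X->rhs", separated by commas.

  step 4 ⇒ step 5: CBCBDDABABCBDDABDDABBDABCBCBDDABDDABBDABCBCBDDAB ⇒ BD·AB·BD·AB·CB·CB·DD·AB·DD·AB·BD·AB·CB·CB·DD·AB·CB·CB·DD·AB·AB·CB·DD·AB·BD·AB·BD·AB·CB·CB·DD·AB·CB·CB·DD·AB·AB·CB·DD·AB·BD·AB·BD·AB·CB·CB·DD·AB
    A ↦ DD
    B ↦ AB
    C ↦ BD
    D ↦ CB

A->DD, B->AB, C->BD, D->CB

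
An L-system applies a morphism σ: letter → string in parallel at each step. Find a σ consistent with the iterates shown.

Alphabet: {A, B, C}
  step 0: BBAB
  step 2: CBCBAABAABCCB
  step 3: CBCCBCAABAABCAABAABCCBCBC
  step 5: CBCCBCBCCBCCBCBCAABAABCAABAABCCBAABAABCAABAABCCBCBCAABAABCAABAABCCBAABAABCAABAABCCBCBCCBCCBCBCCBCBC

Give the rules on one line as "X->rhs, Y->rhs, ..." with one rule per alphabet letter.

A->AAB, B->C, C->CB

  step 2 ⇒ step 3: CBCBAABAABCCB ⇒ CB·C·CB·C·AAB·AAB·C·AAB·AAB·C·CB·CB·C
    A ↦ AAB
    B ↦ C
    C ↦ CB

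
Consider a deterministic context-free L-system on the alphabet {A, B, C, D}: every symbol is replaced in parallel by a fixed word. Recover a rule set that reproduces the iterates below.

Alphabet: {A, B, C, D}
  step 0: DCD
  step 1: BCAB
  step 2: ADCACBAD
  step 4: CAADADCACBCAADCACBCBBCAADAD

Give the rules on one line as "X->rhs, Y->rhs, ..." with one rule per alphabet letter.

  step 1 ⇒ step 2: BCAB ⇒ AD·CA·CB·AD
    A ↦ CB
    B ↦ AD
    C ↦ CA
  step 0 ⇒ step 1: DCD ⇒ B·CA·B
    D ↦ B

A->CB, B->AD, C->CA, D->B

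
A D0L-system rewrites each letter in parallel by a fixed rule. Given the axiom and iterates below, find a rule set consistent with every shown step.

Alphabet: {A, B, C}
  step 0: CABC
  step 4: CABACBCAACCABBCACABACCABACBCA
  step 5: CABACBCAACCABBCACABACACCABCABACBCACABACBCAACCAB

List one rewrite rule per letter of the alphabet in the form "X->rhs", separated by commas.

  step 4 ⇒ step 5: CABACBCAACCABBCACABACCABACBCA ⇒ CA·B·AC·B·CA·AC·CA·B·B·CA·CA·B·AC·AC·CA·B·CA·B·AC·B·CA·CA·B·AC·B·CA·AC·CA·B
    A ↦ B
    B ↦ AC
    C ↦ CA

A->B, B->AC, C->CA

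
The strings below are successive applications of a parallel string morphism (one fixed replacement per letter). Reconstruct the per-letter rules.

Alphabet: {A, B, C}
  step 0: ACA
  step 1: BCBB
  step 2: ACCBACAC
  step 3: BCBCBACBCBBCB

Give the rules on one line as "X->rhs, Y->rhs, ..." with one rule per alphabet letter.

A->B, B->AC, C->CB

  step 2 ⇒ step 3: ACCBACAC ⇒ B·CB·CB·AC·B·CB·B·CB
    A ↦ B
    B ↦ AC
    C ↦ CB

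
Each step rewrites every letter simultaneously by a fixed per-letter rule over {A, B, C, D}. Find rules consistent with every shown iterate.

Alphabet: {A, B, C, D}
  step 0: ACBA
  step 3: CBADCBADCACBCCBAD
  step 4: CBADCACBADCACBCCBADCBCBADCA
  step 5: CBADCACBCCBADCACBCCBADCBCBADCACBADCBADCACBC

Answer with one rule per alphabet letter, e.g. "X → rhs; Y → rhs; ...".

  step 4 ⇒ step 5: CBADCACBADCACBCCBADCBCBADCA ⇒ CB·AD·C·A·CB·C·CB·AD·C·A·CB·C·CB·AD·CB·CB·AD·C·A·CB·AD·CB·AD·C·A·CB·C
    A ↦ C
    B ↦ AD
    C ↦ CB
    D ↦ A

A->C, B->AD, C->CB, D->A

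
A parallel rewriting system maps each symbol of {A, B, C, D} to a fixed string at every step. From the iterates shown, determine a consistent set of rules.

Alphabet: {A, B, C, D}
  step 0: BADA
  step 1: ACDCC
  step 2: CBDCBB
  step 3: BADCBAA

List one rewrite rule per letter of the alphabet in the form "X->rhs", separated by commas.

A->C, B->A, C->B, D->DC

  step 2 ⇒ step 3: CBDCBB ⇒ B·A·DC·B·A·A
    B ↦ A
    C ↦ B
    D ↦ DC
  step 0 ⇒ step 1: BADA ⇒ A·C·DC·C
    A ↦ C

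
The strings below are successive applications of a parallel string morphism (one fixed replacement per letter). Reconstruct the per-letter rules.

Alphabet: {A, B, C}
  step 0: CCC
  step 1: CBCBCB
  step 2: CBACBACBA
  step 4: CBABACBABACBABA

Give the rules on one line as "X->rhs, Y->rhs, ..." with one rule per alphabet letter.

A->B, B->A, C->CB

  step 1 ⇒ step 2: CBCBCB ⇒ CB·A·CB·A·CB·A
    B ↦ A
    C ↦ CB
    A ↦ B  (constrained at step 2)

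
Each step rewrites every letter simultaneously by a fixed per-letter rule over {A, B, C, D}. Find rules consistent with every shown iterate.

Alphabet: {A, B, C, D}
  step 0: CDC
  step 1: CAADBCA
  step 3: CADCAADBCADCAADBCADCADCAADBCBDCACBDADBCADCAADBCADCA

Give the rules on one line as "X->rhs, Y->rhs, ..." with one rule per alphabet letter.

  step 0 ⇒ step 1: CDC ⇒ CA·ADB·CA
    C ↦ CA
    D ↦ ADB
    A ↦ DCA  (constrained at step 1)
    B ↦ CBD  (constrained at step 1)

A->DCA, B->CBD, C->CA, D->ADB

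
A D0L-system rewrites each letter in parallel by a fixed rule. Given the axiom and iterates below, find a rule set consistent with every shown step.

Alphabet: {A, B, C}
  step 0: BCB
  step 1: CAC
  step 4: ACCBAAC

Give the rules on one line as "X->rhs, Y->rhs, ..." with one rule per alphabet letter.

A->CB, B->C, C->A

  step 0 ⇒ step 1: BCB ⇒ C·A·C
    B ↦ C
    C ↦ A
    A ↦ CB  (constrained at step 1)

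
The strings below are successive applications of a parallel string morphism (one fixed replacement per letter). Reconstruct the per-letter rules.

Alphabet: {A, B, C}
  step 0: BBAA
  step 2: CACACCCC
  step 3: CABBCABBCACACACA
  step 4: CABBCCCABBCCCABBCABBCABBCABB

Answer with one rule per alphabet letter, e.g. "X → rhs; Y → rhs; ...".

  step 3 ⇒ step 4: CABBCABBCACACACA ⇒ CA·BB·C·C·CA·BB·C·C·CA·BB·CA·BB·CA·BB·CA·BB
    A ↦ BB
    B ↦ C
    C ↦ CA

A->BB, B->C, C->CA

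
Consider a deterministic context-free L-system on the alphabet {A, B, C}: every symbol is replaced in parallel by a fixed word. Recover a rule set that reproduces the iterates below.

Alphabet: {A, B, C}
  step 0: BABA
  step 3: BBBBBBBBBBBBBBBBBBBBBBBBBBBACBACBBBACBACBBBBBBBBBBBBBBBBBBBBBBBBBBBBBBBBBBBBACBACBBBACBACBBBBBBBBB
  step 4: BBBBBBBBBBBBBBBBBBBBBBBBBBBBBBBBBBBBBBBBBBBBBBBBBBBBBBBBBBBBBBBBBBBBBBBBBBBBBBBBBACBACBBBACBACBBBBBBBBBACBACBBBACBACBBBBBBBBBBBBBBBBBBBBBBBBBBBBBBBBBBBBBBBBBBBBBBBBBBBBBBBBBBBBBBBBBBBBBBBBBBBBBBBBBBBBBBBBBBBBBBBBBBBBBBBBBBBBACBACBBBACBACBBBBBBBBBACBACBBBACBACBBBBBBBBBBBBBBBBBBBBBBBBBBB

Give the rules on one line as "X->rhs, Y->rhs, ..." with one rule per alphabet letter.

A->ACB, B->BBB, C->AC

  step 3 ⇒ step 4: BBBBBBBBBBBBBBBBBBBBBBBBBBBACBACBBBACBACBBBBBBBBBBBBBBBBBBBBBBBBBBBBBBBBBBBBACBACBBBACBACBBBBBBBBB ⇒ BBB·BBB·BBB·BBB·BBB·BBB·BBB·BBB·BBB·BBB·BBB·BBB·BBB·BBB·BBB·BBB·BBB·BBB·BBB·BBB·BBB·BBB·BBB·BBB·BBB·BBB·BBB·ACB·AC·BBB·ACB·AC·BBB·BBB·BBB·ACB·AC·BBB·ACB·AC·BBB·BBB·BBB·BBB·BBB·BBB·BBB·BBB·BBB·BBB·BBB·BBB·BBB·BBB·BBB·BBB·BBB·BBB·BBB·BBB·BBB·BBB·BBB·BBB·BBB·BBB·BBB·BBB·BBB·BBB·BBB·BBB·BBB·BBB·BBB·BBB·ACB·AC·BBB·ACB·AC·BBB·BBB·BBB·ACB·AC·BBB·ACB·AC·BBB·BBB·BBB·BBB·BBB·BBB·BBB·BBB·BBB
    A ↦ ACB
    B ↦ BBB
    C ↦ AC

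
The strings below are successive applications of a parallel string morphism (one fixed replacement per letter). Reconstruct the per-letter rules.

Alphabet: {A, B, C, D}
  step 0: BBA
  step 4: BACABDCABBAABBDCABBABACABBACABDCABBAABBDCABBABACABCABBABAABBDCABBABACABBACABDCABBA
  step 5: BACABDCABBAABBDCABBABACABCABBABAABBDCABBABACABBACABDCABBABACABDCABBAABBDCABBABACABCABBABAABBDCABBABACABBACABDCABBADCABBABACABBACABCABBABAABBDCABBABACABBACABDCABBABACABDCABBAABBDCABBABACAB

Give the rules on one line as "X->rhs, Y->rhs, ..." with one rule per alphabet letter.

  step 4 ⇒ step 5: BACABDCABBAABBDCABBABACABBACABDCABBAABBDCABBABACABCABBABAABBDCABBABACABBACABDCABBA ⇒ BA·CAB·D·CAB·BA·ABB·D·CAB·BA·BA·CAB·CAB·BA·BA·ABB·D·CAB·BA·BA·CAB·BA·CAB·D·CAB·BA·BA·CAB·D·CAB·BA·ABB·D·CAB·BA·BA·CAB·CAB·BA·BA·ABB·D·CAB·BA·BA·CAB·BA·CAB·D·CAB·BA·D·CAB·BA·BA·CAB·BA·CAB·CAB·BA·BA·ABB·D·CAB·BA·BA·CAB·BA·CAB·D·CAB·BA·BA·CAB·D·CAB·BA·ABB·D·CAB·BA·BA·CAB
    A ↦ CAB
    B ↦ BA
    C ↦ D
    D ↦ ABB

A->CAB, B->BA, C->D, D->ABB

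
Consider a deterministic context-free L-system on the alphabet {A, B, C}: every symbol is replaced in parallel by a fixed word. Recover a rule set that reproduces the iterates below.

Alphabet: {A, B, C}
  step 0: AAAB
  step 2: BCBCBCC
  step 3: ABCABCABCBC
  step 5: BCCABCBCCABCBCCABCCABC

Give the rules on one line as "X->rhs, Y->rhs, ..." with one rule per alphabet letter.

  step 2 ⇒ step 3: BCBCBCC ⇒ A·BC·A·BC·A·BC·BC
    B ↦ A
    C ↦ BC
    A ↦ C  (constrained at step 0)

A->C, B->A, C->BC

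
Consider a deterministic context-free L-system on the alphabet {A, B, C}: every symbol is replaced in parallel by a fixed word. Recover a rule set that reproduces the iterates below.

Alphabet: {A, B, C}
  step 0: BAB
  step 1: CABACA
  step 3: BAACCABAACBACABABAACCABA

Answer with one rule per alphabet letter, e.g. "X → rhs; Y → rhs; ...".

  step 0 ⇒ step 1: BAB ⇒ CA·BA·CA
    A ↦ BA
    B ↦ CA
    C ↦ AC  (constrained at step 1)

A->BA, B->CA, C->AC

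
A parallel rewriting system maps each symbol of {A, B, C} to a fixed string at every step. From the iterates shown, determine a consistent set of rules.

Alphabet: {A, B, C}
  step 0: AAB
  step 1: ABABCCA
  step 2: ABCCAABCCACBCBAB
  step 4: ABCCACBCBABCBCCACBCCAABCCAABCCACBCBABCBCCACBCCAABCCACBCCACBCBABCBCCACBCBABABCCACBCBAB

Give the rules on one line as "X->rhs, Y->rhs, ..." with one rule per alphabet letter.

  step 1 ⇒ step 2: ABABCCA ⇒ AB·CCA·AB·CCA·CB·CB·AB
    A ↦ AB
    B ↦ CCA
    C ↦ CB

A->AB, B->CCA, C->CB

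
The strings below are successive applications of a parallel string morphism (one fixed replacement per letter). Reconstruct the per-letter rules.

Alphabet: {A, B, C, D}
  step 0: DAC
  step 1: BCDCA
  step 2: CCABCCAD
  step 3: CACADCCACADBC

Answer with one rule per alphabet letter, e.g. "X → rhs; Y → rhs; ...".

  step 2 ⇒ step 3: CCABCCAD ⇒ CA·CA·D·C·CA·CA·D·BC
    A ↦ D
    B ↦ C
    C ↦ CA
    D ↦ BC

A->D, B->C, C->CA, D->BC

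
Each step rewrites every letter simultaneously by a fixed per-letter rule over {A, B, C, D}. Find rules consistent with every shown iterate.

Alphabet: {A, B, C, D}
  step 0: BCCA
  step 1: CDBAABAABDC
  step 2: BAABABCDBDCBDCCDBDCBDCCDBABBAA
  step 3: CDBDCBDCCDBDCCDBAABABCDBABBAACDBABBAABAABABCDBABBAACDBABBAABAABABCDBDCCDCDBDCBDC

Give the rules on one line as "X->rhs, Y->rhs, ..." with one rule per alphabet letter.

  step 2 ⇒ step 3: BAABABCDBDCBDCCDBDCBDCCDBABBAA ⇒ CD·BDC·BDC·CD·BDC·CD·BAA·BAB·CD·BAB·BAA·CD·BAB·BAA·BAA·BAB·CD·BAB·BAA·CD·BAB·BAA·BAA·BAB·CD·BDC·CD·CD·BDC·BDC
    A ↦ BDC
    B ↦ CD
    C ↦ BAA
    D ↦ BAB

A->BDC, B->CD, C->BAA, D->BAB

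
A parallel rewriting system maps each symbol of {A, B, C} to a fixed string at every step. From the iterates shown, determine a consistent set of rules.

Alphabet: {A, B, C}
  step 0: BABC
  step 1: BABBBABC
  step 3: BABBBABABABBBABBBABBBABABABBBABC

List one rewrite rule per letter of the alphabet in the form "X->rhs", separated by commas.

  step 0 ⇒ step 1: BABC ⇒ BA·BB·BA·BC
    A ↦ BB
    B ↦ BA
    C ↦ BC

A->BB, B->BA, C->BC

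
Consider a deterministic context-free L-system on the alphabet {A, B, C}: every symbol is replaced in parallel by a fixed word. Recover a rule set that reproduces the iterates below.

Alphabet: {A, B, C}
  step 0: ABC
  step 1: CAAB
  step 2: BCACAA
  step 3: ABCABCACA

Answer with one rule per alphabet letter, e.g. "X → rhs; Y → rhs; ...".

A->CA, B->A, C->B

  step 2 ⇒ step 3: BCACAA ⇒ A·B·CA·B·CA·CA
    A ↦ CA
    B ↦ A
    C ↦ B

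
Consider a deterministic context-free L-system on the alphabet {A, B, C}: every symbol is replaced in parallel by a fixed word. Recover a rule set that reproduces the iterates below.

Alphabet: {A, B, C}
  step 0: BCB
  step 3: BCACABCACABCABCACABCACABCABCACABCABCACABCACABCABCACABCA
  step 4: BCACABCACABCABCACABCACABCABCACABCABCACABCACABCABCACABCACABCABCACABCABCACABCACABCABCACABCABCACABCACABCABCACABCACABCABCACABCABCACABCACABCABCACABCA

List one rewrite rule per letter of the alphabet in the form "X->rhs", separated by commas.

  step 3 ⇒ step 4: BCACABCACABCABCACABCACABCABCACABCABCACABCACABCABCACABCA ⇒ BCA·CA·BCA·CA·BCA·BCA·CA·BCA·CA·BCA·BCA·CA·BCA·BCA·CA·BCA·CA·BCA·BCA·CA·BCA·CA·BCA·BCA·CA·BCA·BCA·CA·BCA·CA·BCA·BCA·CA·BCA·BCA·CA·BCA·CA·BCA·BCA·CA·BCA·CA·BCA·BCA·CA·BCA·BCA·CA·BCA·CA·BCA·BCA·CA·BCA
    A ↦ BCA
    B ↦ BCA
    C ↦ CA

A->BCA, B->BCA, C->CA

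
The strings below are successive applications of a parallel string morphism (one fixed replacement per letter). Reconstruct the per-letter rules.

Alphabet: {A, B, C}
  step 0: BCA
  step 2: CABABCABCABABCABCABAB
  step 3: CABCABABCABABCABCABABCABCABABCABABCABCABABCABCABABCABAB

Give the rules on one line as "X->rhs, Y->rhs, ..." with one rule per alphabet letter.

A->CAB, B->AB, C->CAB

  step 2 ⇒ step 3: CABABCABCABABCABCABAB ⇒ CAB·CAB·AB·CAB·AB·CAB·CAB·AB·CAB·CAB·AB·CAB·AB·CAB·CAB·AB·CAB·CAB·AB·CAB·AB
    A ↦ CAB
    B ↦ AB
    C ↦ CAB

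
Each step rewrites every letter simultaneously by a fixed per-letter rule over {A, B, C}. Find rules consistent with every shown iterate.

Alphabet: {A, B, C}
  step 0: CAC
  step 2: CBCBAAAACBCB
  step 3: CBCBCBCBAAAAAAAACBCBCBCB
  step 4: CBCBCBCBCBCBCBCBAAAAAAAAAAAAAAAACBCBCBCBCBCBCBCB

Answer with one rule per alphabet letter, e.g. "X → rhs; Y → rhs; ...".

A->AA, B->CB, C->CB

  step 3 ⇒ step 4: CBCBCBCBAAAAAAAACBCBCBCB ⇒ CB·CB·CB·CB·CB·CB·CB·CB·AA·AA·AA·AA·AA·AA·AA·AA·CB·CB·CB·CB·CB·CB·CB·CB
    A ↦ AA
    B ↦ CB
    C ↦ CB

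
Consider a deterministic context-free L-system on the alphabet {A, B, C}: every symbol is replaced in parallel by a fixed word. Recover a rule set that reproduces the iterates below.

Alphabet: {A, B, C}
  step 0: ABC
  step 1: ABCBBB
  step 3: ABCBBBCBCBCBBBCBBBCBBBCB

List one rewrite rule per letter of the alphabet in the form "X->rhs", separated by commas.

A->AB, B->CB, C->BB

  step 0 ⇒ step 1: ABC ⇒ AB·CB·BB
    A ↦ AB
    B ↦ CB
    C ↦ BB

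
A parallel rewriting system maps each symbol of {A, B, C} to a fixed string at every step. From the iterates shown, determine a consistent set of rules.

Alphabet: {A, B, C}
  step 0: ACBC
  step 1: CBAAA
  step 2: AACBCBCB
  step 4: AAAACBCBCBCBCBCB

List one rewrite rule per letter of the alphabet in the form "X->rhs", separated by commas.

  step 1 ⇒ step 2: CBAAA ⇒ A·A·CB·CB·CB
    A ↦ CB
    B ↦ A
    C ↦ A

A->CB, B->A, C->A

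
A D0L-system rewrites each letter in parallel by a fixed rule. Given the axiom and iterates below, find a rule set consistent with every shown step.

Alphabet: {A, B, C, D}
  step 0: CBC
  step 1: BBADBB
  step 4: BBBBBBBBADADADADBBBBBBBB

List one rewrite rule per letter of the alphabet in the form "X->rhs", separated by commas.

  step 0 ⇒ step 1: CBC ⇒ BB·AD·BB
    B ↦ AD
    C ↦ BB
    A ↦ C  (constrained at step 1)
    D ↦ C  (constrained at step 1)

A->C, B->AD, C->BB, D->C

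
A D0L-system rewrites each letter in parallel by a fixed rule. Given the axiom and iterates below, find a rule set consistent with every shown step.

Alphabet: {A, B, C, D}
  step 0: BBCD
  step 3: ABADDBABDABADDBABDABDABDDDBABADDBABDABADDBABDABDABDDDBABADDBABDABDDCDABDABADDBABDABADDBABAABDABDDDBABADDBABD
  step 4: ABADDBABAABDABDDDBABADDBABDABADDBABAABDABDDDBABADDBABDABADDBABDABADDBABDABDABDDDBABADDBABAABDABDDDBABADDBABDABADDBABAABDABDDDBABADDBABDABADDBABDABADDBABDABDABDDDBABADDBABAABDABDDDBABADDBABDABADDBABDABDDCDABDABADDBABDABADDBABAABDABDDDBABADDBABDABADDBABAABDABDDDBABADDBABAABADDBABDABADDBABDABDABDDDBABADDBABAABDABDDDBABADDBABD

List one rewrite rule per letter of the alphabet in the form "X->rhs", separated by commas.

A->ABA, B->DDB, C->DCD, D->ABD

  step 3 ⇒ step 4: ABADDBABDABADDBABDABDABDDDBABADDBABDABADDBABDABDABDDDBABADDBABDABDDCDABDABADDBABDABADDBABAABDABDDDBABADDBABD ⇒ ABA·DDB·ABA·ABD·ABD·DDB·ABA·DDB·ABD·ABA·DDB·ABA·ABD·ABD·DDB·ABA·DDB·ABD·ABA·DDB·ABD·ABA·DDB·ABD·ABD·ABD·DDB·ABA·DDB·ABA·ABD·ABD·DDB·ABA·DDB·ABD·ABA·DDB·ABA·ABD·ABD·DDB·ABA·DDB·ABD·ABA·DDB·ABD·ABA·DDB·ABD·ABD·ABD·DDB·ABA·DDB·ABA·ABD·ABD·DDB·ABA·DDB·ABD·ABA·DDB·ABD·ABD·DCD·ABD·ABA·DDB·ABD·ABA·DDB·ABA·ABD·ABD·DDB·ABA·DDB·ABD·ABA·DDB·ABA·ABD·ABD·DDB·ABA·DDB·ABA·ABA·DDB·ABD·ABA·DDB·ABD·ABD·ABD·DDB·ABA·DDB·ABA·ABD·ABD·DDB·ABA·DDB·ABD
    A ↦ ABA
    B ↦ DDB
    C ↦ DCD
    D ↦ ABD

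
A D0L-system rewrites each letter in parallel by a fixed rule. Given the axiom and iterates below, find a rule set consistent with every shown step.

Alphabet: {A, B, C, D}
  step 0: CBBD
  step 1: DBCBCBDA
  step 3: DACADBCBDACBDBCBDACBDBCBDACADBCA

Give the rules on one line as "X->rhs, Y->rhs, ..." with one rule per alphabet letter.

A->CA, B->CB, C->DB, D->DA

  step 0 ⇒ step 1: CBBD ⇒ DB·CB·CB·DA
    B ↦ CB
    C ↦ DB
    D ↦ DA
    A ↦ CA  (constrained at step 1)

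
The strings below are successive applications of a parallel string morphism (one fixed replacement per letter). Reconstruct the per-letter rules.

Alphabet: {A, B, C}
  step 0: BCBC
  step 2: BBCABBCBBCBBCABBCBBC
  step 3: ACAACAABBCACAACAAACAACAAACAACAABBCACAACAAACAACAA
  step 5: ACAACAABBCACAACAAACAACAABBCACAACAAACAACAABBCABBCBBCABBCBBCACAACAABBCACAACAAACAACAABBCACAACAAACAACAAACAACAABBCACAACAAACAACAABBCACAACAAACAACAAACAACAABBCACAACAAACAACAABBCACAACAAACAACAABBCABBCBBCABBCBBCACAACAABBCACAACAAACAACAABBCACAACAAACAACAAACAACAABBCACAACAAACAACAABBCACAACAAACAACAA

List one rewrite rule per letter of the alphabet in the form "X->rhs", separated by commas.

A->BBC, B->ACA, C->A

  step 2 ⇒ step 3: BBCABBCBBCBBCABBCBBC ⇒ ACA·ACA·A·BBC·ACA·ACA·A·ACA·ACA·A·ACA·ACA·A·BBC·ACA·ACA·A·ACA·ACA·A
    A ↦ BBC
    B ↦ ACA
    C ↦ A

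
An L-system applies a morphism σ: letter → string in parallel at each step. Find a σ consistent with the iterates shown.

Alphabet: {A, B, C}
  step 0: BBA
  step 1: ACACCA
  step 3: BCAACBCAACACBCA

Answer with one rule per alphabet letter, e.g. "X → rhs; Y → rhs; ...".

A->CA, B->AC, C->B

  step 0 ⇒ step 1: BBA ⇒ AC·AC·CA
    A ↦ CA
    B ↦ AC
    C ↦ B  (constrained at step 1)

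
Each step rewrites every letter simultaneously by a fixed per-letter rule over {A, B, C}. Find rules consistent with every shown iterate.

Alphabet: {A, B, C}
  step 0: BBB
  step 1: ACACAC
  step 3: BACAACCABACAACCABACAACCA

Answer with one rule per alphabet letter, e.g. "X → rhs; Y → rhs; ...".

A->CA, B->AC, C->BA

  step 0 ⇒ step 1: BBB ⇒ AC·AC·AC
    B ↦ AC
    A ↦ CA  (constrained at step 1)
    C ↦ BA  (constrained at step 1)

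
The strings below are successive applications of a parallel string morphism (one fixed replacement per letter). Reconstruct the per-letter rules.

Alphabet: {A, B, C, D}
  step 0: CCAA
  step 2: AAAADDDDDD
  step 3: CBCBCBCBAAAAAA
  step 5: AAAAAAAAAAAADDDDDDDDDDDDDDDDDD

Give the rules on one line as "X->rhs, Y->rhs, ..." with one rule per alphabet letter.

A->CB, B->D, C->DD, D->A

  step 2 ⇒ step 3: AAAADDDDDD ⇒ CB·CB·CB·CB·A·A·A·A·A·A
    A ↦ CB
    D ↦ A
    B ↦ D  (constrained at step 3)
    C ↦ DD  (constrained at step 0)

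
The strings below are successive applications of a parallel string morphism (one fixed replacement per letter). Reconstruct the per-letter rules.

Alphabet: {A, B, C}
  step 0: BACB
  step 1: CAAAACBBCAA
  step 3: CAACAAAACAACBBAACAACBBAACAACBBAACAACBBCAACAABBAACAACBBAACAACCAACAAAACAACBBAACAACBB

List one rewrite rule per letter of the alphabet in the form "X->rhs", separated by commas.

A->AAC, B->CAA, C->BB

  step 0 ⇒ step 1: BACB ⇒ CAA·AAC·BB·CAA
    A ↦ AAC
    B ↦ CAA
    C ↦ BB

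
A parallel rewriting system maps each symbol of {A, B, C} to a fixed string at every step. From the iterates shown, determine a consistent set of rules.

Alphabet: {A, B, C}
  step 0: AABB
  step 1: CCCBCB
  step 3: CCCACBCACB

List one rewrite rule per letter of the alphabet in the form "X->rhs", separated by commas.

A->C, B->CB, C->A

  step 0 ⇒ step 1: AABB ⇒ C·C·CB·CB
    A ↦ C
    B ↦ CB
    C ↦ A  (constrained at step 1)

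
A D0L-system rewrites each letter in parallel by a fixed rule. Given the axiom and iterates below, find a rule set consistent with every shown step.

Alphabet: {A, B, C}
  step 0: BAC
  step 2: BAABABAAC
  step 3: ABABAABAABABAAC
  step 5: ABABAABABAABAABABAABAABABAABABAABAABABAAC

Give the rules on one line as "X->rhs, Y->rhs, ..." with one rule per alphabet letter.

A->BA, B->A, C->AC

  step 2 ⇒ step 3: BAABABAAC ⇒ A·BA·BA·A·BA·A·BA·BA·AC
    A ↦ BA
    B ↦ A
    C ↦ AC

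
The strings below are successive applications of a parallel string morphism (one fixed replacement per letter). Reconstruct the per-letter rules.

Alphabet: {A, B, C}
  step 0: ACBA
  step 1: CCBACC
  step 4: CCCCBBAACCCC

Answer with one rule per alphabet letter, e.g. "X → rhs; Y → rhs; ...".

  step 0 ⇒ step 1: ACBA ⇒ CC·B·A·CC
    A ↦ CC
    B ↦ A
    C ↦ B

A->CC, B->A, C->B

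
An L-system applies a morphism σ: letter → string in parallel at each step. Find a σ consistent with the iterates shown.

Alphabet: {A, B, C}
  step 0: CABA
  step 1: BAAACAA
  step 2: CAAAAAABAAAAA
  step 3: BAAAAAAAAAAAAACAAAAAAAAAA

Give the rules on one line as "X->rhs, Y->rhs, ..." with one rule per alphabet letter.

A->AA, B->C, C->BA

  step 2 ⇒ step 3: CAAAAAABAAAAA ⇒ BA·AA·AA·AA·AA·AA·AA·C·AA·AA·AA·AA·AA
    A ↦ AA
    B ↦ C
    C ↦ BA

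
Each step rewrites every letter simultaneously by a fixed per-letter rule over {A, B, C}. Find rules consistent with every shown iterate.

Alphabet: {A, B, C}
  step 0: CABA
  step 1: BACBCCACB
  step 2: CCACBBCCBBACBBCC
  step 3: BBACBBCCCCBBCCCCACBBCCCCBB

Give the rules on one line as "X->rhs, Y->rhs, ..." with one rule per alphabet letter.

A->ACB, B->CC, C->B

  step 2 ⇒ step 3: CCACBBCCBBACBBCC ⇒ B·B·ACB·B·CC·CC·B·B·CC·CC·ACB·B·CC·CC·B·B
    A ↦ ACB
    B ↦ CC
    C ↦ B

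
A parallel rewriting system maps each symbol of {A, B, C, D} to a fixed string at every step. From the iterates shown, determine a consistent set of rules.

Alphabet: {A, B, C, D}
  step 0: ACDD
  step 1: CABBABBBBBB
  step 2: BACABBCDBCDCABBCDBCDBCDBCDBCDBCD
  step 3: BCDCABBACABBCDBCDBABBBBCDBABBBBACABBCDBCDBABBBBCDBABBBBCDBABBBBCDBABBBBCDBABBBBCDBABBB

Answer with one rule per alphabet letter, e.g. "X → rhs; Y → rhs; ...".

A->CAB, B->BCD, C->BA, D->BBB

  step 2 ⇒ step 3: BACABBCDBCDCABBCDBCDBCDBCDBCDBCD ⇒ BCD·CAB·BA·CAB·BCD·BCD·BA·BBB·BCD·BA·BBB·BA·CAB·BCD·BCD·BA·BBB·BCD·BA·BBB·BCD·BA·BBB·BCD·BA·BBB·BCD·BA·BBB·BCD·BA·BBB
    A ↦ CAB
    B ↦ BCD
    C ↦ BA
    D ↦ BBB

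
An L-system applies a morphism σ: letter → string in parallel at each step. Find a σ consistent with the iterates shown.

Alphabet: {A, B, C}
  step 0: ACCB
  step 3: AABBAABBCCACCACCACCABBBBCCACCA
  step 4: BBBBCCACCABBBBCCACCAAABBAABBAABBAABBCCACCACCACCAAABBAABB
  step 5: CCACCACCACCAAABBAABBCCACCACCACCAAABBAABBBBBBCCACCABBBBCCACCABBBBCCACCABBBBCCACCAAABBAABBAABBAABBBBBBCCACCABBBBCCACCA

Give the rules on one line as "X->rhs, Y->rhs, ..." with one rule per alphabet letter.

  step 4 ⇒ step 5: BBBBCCACCABBBBCCACCAAABBAABBAABBAABBCCACCACCACCAAABBAABB ⇒ CCA·CCA·CCA·CCA·A·A·BB·A·A·BB·CCA·CCA·CCA·CCA·A·A·BB·A·A·BB·BB·BB·CCA·CCA·BB·BB·CCA·CCA·BB·BB·CCA·CCA·BB·BB·CCA·CCA·A·A·BB·A·A·BB·A·A·BB·A·A·BB·BB·BB·CCA·CCA·BB·BB·CCA·CCA
    A ↦ BB
    B ↦ CCA
    C ↦ A

A->BB, B->CCA, C->A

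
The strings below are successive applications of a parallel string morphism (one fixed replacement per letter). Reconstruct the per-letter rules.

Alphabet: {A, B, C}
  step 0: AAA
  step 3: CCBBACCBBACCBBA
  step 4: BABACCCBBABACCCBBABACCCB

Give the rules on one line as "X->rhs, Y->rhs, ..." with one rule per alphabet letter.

  step 3 ⇒ step 4: CCBBACCBBACCBBA ⇒ BA·BA·C·C·CB·BA·BA·C·C·CB·BA·BA·C·C·CB
    A ↦ CB
    B ↦ C
    C ↦ BA

A->CB, B->C, C->BA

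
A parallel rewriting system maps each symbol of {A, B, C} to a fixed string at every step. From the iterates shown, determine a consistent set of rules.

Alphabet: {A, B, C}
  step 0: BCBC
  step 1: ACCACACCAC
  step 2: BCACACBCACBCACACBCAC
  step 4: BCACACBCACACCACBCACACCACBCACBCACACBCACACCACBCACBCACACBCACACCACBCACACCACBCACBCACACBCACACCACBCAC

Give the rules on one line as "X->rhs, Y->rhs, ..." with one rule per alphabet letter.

A->BC, B->ACC, C->AC

  step 1 ⇒ step 2: ACCACACCAC ⇒ BC·AC·AC·BC·AC·BC·AC·AC·BC·AC
    A ↦ BC
    C ↦ AC
  step 0 ⇒ step 1: BCBC ⇒ ACC·AC·ACC·AC
    B ↦ ACC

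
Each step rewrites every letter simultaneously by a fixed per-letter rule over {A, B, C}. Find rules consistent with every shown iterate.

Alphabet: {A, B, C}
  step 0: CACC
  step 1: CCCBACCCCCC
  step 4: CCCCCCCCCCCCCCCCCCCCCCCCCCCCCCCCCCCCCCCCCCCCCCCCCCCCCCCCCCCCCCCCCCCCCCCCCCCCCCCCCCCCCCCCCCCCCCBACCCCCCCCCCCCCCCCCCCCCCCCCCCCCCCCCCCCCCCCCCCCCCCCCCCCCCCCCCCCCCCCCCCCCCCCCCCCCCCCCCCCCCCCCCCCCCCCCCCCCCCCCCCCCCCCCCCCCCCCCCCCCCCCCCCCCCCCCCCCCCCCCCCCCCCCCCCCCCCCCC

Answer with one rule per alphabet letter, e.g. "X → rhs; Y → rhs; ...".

A->BA, B->C, C->CCC

  step 0 ⇒ step 1: CACC ⇒ CCC·BA·CCC·CCC
    A ↦ BA
    C ↦ CCC
    B ↦ C  (constrained at step 1)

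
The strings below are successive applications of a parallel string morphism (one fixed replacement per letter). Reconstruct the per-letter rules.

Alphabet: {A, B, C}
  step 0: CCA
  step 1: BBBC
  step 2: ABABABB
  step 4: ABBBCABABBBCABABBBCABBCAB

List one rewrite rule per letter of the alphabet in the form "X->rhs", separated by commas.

A->BC, B->AB, C->B

  step 1 ⇒ step 2: BBBC ⇒ AB·AB·AB·B
    B ↦ AB
    C ↦ B
  step 0 ⇒ step 1: CCA ⇒ B·B·BC
    A ↦ BC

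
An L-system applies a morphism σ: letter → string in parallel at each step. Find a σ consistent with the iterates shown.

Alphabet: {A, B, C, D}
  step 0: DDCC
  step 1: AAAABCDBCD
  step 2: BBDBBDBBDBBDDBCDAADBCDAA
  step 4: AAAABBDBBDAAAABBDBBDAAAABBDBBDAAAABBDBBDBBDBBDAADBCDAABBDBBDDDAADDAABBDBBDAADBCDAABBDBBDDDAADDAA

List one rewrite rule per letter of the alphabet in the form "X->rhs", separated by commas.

  step 1 ⇒ step 2: AAAABCDBCD ⇒ BBD·BBD·BBD·BBD·D·BCD·AA·D·BCD·AA
    A ↦ BBD
    B ↦ D
    C ↦ BCD
    D ↦ AA

A->BBD, B->D, C->BCD, D->AA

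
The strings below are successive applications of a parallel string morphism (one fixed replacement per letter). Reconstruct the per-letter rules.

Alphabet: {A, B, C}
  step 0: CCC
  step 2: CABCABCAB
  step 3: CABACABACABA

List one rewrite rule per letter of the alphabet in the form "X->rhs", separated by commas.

  step 2 ⇒ step 3: CABCABCAB ⇒ CA·B·A·CA·B·A·CA·B·A
    A ↦ B
    B ↦ A
    C ↦ CA

A->B, B->A, C->CA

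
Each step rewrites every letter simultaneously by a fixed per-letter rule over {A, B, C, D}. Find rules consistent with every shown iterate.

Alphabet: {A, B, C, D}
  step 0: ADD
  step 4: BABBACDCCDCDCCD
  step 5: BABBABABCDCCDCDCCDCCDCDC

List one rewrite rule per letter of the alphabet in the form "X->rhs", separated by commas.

A->B, B->BA, C->CD, D->C

  step 4 ⇒ step 5: BABBACDCCDCDCCD ⇒ BA·B·BA·BA·B·CD·C·CD·CD·C·CD·C·CD·CD·C
    A ↦ B
    B ↦ BA
    C ↦ CD
    D ↦ C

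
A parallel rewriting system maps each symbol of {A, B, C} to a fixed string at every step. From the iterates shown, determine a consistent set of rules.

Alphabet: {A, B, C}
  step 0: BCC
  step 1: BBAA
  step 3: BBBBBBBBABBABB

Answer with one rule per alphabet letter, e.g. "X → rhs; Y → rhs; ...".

  step 0 ⇒ step 1: BCC ⇒ BB·A·A
    B ↦ BB
    C ↦ A
    A ↦ CB  (constrained at step 1)

A->CB, B->BB, C->A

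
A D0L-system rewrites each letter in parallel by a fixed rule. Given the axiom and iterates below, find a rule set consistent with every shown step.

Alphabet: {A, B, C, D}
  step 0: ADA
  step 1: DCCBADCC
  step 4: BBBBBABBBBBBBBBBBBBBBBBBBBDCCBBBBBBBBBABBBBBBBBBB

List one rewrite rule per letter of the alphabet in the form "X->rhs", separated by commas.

  step 0 ⇒ step 1: ADA ⇒ DCC·BA·DCC
    A ↦ DCC
    D ↦ BA
    B ↦ BB  (constrained at step 1)
    C ↦ B  (constrained at step 1)

A->DCC, B->BB, C->B, D->BA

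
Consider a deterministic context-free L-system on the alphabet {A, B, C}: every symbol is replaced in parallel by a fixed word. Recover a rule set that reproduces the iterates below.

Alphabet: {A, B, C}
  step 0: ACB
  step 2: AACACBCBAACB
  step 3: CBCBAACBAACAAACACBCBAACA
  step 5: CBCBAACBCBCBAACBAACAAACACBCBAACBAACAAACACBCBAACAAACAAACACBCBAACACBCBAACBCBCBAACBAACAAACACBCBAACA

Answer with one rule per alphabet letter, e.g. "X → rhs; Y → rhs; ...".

  step 2 ⇒ step 3: AACACBCBAACB ⇒ CB·CB·AA·CB·AA·CA·AA·CA·CB·CB·AA·CA
    A ↦ CB
    B ↦ CA
    C ↦ AA

A->CB, B->CA, C->AA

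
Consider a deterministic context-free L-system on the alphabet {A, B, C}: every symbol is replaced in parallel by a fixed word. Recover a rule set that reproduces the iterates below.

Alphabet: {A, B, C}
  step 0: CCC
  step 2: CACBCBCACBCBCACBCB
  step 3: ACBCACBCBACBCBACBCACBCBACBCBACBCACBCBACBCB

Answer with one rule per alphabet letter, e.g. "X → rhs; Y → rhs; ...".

A->C, B->CB, C->ACB

  step 2 ⇒ step 3: CACBCBCACBCBCACBCB ⇒ ACB·C·ACB·CB·ACB·CB·ACB·C·ACB·CB·ACB·CB·ACB·C·ACB·CB·ACB·CB
    A ↦ C
    B ↦ CB
    C ↦ ACB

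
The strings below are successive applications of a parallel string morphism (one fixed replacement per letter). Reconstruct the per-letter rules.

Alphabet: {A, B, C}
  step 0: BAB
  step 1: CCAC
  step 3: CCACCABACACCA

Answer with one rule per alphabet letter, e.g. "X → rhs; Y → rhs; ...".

A->CA, B->C, C->BA

  step 0 ⇒ step 1: BAB ⇒ C·CA·C
    A ↦ CA
    B ↦ C
    C ↦ BA  (constrained at step 1)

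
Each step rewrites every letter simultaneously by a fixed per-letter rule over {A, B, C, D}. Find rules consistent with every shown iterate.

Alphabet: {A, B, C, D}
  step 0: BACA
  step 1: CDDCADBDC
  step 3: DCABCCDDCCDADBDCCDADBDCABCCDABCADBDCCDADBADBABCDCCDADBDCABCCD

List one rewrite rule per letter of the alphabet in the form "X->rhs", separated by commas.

  step 0 ⇒ step 1: BACA ⇒ CD·DC·ADB·DC
    A ↦ DC
    B ↦ CD
    C ↦ ADB
    D ↦ ABC  (constrained at step 1)

A->DC, B->CD, C->ADB, D->ABC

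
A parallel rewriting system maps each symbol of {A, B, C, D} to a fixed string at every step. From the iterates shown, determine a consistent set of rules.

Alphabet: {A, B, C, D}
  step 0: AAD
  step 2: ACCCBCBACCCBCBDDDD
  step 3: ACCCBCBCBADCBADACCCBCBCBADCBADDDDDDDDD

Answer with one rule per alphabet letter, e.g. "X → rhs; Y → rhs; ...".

  step 2 ⇒ step 3: ACCCBCBACCCBCBDDDD ⇒ ACC·CB·CB·CB·AD·CB·AD·ACC·CB·CB·CB·AD·CB·AD·DD·DD·DD·DD
    A ↦ ACC
    B ↦ AD
    C ↦ CB
    D ↦ DD

A->ACC, B->AD, C->CB, D->DD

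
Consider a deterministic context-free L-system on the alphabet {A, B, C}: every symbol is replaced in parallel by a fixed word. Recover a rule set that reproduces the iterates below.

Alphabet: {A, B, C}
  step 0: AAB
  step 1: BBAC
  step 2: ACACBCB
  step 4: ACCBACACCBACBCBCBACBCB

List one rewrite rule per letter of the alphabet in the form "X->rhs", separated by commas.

A->B, B->AC, C->CB

  step 1 ⇒ step 2: BBAC ⇒ AC·AC·B·CB
    A ↦ B
    B ↦ AC
    C ↦ CB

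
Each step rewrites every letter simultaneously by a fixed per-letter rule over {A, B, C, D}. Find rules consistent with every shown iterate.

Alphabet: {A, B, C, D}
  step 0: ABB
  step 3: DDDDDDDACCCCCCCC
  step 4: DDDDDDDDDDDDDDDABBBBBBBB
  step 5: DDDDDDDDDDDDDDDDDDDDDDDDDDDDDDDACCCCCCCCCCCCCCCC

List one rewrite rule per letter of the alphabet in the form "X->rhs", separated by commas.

A->DA, B->CC, C->B, D->DD

  step 4 ⇒ step 5: DDDDDDDDDDDDDDDABBBBBBBB ⇒ DD·DD·DD·DD·DD·DD·DD·DD·DD·DD·DD·DD·DD·DD·DD·DA·CC·CC·CC·CC·CC·CC·CC·CC
    A ↦ DA
    B ↦ CC
    D ↦ DD
  step 3 ⇒ step 4: DDDDDDDACCCCCCCC ⇒ DD·DD·DD·DD·DD·DD·DD·DA·B·B·B·B·B·B·B·B
    C ↦ B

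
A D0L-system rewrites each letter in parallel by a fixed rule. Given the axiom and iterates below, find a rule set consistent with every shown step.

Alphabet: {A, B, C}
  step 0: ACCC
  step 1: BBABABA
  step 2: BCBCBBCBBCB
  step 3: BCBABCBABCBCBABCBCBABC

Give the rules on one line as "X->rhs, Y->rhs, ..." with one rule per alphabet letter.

  step 2 ⇒ step 3: BCBCBBCBBCB ⇒ BC·BA·BC·BA·BC·BC·BA·BC·BC·BA·BC
    B ↦ BC
    C ↦ BA
  step 0 ⇒ step 1: ACCC ⇒ B·BA·BA·BA
    A ↦ B

A->B, B->BC, C->BA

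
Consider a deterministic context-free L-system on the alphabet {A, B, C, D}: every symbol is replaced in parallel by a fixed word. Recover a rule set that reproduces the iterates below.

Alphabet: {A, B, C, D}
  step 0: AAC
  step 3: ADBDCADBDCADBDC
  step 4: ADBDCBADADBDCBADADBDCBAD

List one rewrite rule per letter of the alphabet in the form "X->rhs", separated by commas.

A->AD, B->DC, C->AD, D->B

  step 3 ⇒ step 4: ADBDCADBDCADBDC ⇒ AD·B·DC·B·AD·AD·B·DC·B·AD·AD·B·DC·B·AD
    A ↦ AD
    B ↦ DC
    C ↦ AD
    D ↦ B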